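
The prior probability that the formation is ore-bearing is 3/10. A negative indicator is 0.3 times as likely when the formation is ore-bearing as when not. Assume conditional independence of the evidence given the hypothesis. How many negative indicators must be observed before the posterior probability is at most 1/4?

Prior odds = 0.3/0.7 = 3/7.
Likelihood ratio per negative indicator = 0.3.
Target odds: 0.25 ÷ 0.75 = 1/3.
Require 0.3ⁿ ≤ 1/3 ÷ (3/7) = 7/9.
0.3¹ = 0.3, which is already at or below the required 7/9; so n = 1.

1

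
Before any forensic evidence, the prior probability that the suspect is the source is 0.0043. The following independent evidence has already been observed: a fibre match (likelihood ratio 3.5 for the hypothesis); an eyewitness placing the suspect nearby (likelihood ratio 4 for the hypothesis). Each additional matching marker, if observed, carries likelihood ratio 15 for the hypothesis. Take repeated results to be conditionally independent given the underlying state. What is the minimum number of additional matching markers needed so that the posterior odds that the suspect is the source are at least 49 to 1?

3

Prior odds = 0.0043/0.9957 = 43/9957.
Combined Bayes factor of the evidence already in hand = 3.5 × 4 = 14.
Odds after that evidence = (43/9957) × 14 = 602/9957.
Target odds = 49.
Need 15ⁿ ≥ 49 ÷ (602/9957) = 69699/86.
15² = 225 falls short of 69699/86 but 15³ = 3375 reaches it, so n = 3.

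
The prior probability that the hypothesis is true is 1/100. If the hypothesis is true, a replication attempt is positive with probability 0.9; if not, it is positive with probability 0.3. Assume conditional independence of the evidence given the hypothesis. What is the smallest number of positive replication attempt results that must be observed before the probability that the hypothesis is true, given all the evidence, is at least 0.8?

Prior odds: 0.01 ÷ 0.99 = 1/99.
Likelihood ratio of a positive = 0.9/0.3 = 3.
Target posterior odds = 0.8/0.2 = 4.
Need (1/99) × 3ⁿ ≥ 4, i.e. 3ⁿ ≥ 396.
3⁵ = 243 falls short of 396 but 3⁶ = 729 reaches it, so n = 6.

6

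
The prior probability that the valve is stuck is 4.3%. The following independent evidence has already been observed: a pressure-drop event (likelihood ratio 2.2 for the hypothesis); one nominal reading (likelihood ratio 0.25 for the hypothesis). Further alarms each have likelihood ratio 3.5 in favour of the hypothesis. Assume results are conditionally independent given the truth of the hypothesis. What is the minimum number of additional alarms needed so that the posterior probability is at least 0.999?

Prior odds = 0.043/0.957 = 43/957.
Combined Bayes factor of the evidence already in hand = 2.2 × 0.25 = 0.55.
Odds after that evidence = (43/957) × 0.55 = 43/1740.
Target odds = 0.999/0.001 = 999.
Need 3.5ⁿ ≥ 999 ÷ (43/1740) = 1738260/43.
3.5⁸ = 5764801/256 falls short of 1738260/43 but 3.5⁹ = 40353607/512 reaches it, so n = 9.

9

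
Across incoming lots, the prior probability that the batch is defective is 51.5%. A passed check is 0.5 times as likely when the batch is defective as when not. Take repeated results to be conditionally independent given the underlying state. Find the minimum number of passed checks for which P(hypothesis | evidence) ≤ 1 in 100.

Prior odds = 0.515/0.485 = 103/97.
Likelihood ratio per passed check = 0.5.
Target posterior odds = 0.01/0.99 = 1/99.
Need (103/97) × 0.5ⁿ ≤ 1/99, i.e. 0.5ⁿ ≤ 97/10197.
0.5⁶ = 0.015625 is still above 97/10197 but 0.5⁷ = 0.0078125 is at or below it, so n = 7.

7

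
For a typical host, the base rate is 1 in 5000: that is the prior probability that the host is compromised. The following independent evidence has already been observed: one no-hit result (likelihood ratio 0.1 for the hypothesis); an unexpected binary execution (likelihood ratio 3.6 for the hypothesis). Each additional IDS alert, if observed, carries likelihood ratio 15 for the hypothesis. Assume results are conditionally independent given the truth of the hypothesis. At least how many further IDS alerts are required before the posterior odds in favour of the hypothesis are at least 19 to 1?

5

Prior odds = 0.0002/0.9998 = 1/4999.
Combined Bayes factor of the evidence already in hand = 0.1 × 3.6 = 0.36.
Odds after that evidence = (1/4999) × 0.36 = 9/124975.
Target odds = 19.
Need 15ⁿ ≥ 19 ÷ (9/124975) = 2374525/9.
15⁴ = 50625 falls short of 2374525/9 but 15⁵ = 759375 reaches it, so n = 5.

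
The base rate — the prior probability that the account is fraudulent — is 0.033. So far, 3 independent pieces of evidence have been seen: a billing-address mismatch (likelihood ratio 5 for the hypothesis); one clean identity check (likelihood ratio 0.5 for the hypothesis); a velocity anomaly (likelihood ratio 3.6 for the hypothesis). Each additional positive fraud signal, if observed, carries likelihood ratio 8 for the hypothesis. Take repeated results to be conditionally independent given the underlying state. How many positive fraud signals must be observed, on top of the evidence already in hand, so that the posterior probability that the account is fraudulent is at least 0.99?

3

Prior odds = 0.033/0.967 = 33/967.
Combined Bayes factor of the evidence already in hand = 5 × 0.5 × 3.6 = 9.
Odds after that evidence = (33/967) × 9 = 297/967.
Target odds = 0.99/0.01 = 99.
Need 8ⁿ ≥ 99 ÷ (297/967) = 967/3.
8² = 64 falls short of 967/3 but 8³ = 512 reaches it, so n = 3.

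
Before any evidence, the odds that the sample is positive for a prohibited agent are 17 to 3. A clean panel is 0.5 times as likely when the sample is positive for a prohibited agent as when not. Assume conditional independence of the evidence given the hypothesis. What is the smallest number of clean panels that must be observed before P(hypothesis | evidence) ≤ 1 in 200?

11

Prior odds = 17/3.
Likelihood ratio per clean panel = 0.5.
Target odds: 0.005 ÷ 0.995 = 1/199.
Need (17/3) × 0.5ⁿ ≤ 1/199, i.e. 0.5ⁿ ≤ 3/3383.
0.5¹⁰ = 1/1024 is still above 3/3383 but 0.5¹¹ = 1/2048 is at or below it, so n = 11.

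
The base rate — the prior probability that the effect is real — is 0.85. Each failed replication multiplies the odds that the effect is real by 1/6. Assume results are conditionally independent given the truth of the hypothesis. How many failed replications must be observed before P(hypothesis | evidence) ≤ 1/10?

3

Prior odds: 0.85 ÷ 0.15 = 17/3.
Likelihood ratio per failed replication = 1/6.
Target odds: 0.1 ÷ 0.9 = 1/9.
Require (1/6)ⁿ ≤ 1/9 ÷ (17/3) = 1/51.
(1/6)² = 1/36 is still above 1/51 but (1/6)³ = 1/216 is at or below it, so n = 3.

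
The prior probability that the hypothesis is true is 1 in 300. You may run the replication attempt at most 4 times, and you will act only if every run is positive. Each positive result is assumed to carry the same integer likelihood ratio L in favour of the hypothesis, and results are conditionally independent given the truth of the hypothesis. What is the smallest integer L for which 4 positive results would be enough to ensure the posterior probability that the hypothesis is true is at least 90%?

Prior odds = (1/300)/(299/300) = 1/299.
Target odds = 0.9/0.1 = 9.
Need L⁴ ≥ 9 ÷ (1/299) = 2691.
7⁴ = 2401 < 2691 ≤ 4096 = 8⁴, so L = 8.

8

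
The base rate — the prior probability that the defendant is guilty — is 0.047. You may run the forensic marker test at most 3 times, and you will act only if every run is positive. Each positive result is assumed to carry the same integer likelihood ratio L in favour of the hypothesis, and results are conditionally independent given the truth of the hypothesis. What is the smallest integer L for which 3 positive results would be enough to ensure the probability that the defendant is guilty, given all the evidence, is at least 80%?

Prior odds = 0.047/0.953 = 47/953.
Target odds = 0.8/0.2 = 4.
Need L³ ≥ 4 ÷ (47/953) = 3812/47.
4³ = 64 < 3812/47 ≤ 125 = 5³, so L = 5.

5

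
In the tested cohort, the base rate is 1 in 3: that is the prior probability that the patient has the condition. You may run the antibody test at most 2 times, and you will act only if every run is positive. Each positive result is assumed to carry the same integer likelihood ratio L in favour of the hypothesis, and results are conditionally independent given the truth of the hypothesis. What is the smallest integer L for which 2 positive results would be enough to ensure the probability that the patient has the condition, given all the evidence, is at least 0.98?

Prior odds = (1/3)/(2/3) = 0.5.
Target odds = 0.98/0.02 = 49.
Need L² ≥ 49 ÷ 0.5 = 98.
9² = 81 < 98 ≤ 100 = 10², so L = 10.

10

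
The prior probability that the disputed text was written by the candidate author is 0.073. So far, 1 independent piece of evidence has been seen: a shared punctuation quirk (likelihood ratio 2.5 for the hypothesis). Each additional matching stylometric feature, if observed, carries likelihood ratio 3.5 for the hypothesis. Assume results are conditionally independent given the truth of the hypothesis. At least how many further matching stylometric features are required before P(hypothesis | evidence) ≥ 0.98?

5

Prior odds = 0.073/0.927 = 73/927.
Bayes factor of the evidence already in hand = 2.5.
Odds after that evidence = (73/927) × 2.5 = 365/1854.
Target odds = 0.98/0.02 = 49.
Need 3.5ⁿ ≥ 49 ÷ (365/1854) = 90846/365.
3.5⁴ = 150.0625 falls short of 90846/365 but 3.5⁵ = 525.21875 reaches it, so n = 5.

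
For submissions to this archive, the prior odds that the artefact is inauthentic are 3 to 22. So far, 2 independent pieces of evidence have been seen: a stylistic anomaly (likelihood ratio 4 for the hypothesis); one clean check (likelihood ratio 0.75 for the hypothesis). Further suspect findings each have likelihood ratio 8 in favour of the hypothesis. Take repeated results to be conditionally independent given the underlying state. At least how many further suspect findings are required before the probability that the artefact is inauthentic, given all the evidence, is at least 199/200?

Prior odds = 3/22.
Combined Bayes factor of the evidence already in hand = 4 × 0.75 = 3.
Odds after that evidence = (3/22) × 3 = 9/22.
Target odds = 0.995/0.005 = 199.
Need 8ⁿ ≥ 199 ÷ (9/22) = 4378/9.
8² = 64 falls short of 4378/9 but 8³ = 512 reaches it, so n = 3.

3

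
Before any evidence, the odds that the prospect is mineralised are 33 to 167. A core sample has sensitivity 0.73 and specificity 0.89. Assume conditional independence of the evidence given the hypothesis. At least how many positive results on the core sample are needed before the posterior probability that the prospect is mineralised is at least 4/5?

2

Prior odds = 33/167.
False-positive rate = 1 − 0.89 = 0.11; likelihood ratio of a positive = 0.73/0.11 = 73/11.
Target posterior odds = 0.8/0.2 = 4.
Require (73/11)ⁿ ≥ 4 ÷ (33/167) = 668/33.
(73/11)¹ = 73/11 falls short of 668/33 but (73/11)² = 5329/121 reaches it, so n = 2.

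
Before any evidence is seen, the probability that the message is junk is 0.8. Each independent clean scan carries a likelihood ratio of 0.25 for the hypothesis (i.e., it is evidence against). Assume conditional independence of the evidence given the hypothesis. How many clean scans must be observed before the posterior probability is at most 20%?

Prior odds: 0.8 ÷ 0.2 = 4.
Likelihood ratio per clean scan = 0.25.
Target posterior odds = 0.2/0.8 = 0.25.
Need 4 × 0.25ⁿ ≤ 0.25, i.e. 0.25ⁿ ≤ 0.0625.
0.25¹ = 0.25 is still above 0.0625 but 0.25² = 0.0625 is at or below it, so n = 2.

2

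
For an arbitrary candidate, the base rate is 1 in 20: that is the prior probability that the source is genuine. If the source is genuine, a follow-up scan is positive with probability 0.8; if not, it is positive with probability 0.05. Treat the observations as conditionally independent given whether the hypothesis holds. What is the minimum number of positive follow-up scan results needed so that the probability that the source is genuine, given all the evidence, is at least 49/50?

3

Prior odds: 0.05 ÷ 0.95 = 1/19.
Likelihood ratio of a positive = 0.8/0.05 = 16.
Target odds: 0.98 ÷ 0.02 = 49.
Require 16ⁿ ≥ 49 ÷ (1/19) = 931.
16² = 256 falls short of 931 but 16³ = 4096 reaches it, so n = 3.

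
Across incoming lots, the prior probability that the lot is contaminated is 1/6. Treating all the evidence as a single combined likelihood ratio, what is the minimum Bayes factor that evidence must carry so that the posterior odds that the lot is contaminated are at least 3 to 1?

15

Prior odds = (1/6)/(5/6) = 0.2.
Target odds = 3.
Required Bayes factor = 3 ÷ 0.2 = 15.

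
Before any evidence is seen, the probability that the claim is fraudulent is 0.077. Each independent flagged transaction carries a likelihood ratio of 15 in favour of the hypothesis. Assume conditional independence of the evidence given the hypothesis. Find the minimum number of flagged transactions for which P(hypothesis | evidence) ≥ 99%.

Prior odds: 0.077 ÷ 0.923 = 77/923.
Likelihood ratio per flagged transaction = 15.
Target odds: 0.99 ÷ 0.01 = 99.
Require 15ⁿ ≥ 99 ÷ (77/923) = 8307/7.
15² = 225 falls short of 8307/7 but 15³ = 3375 reaches it, so n = 3.

3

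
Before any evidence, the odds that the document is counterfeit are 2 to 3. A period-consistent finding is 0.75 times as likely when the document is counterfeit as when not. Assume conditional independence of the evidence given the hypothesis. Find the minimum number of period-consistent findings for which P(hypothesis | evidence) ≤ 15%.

5

Prior odds = 2/3.
Likelihood ratio per period-consistent finding = 0.75.
Target posterior odds = 0.15/0.85 = 3/17.
Need (2/3) × 0.75ⁿ ≤ 3/17, i.e. 0.75ⁿ ≤ 9/34.
0.75⁴ = 0.31640625 is still above 9/34 but 0.75⁵ = 243/1024 is at or below it, so n = 5.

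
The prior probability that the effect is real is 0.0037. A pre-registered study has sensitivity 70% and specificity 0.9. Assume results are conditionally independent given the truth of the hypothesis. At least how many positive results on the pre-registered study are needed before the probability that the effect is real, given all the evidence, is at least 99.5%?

Prior odds: 0.0037 ÷ 0.9963 = 37/9963.
False-positive rate = 1 − 0.9 = 0.1; likelihood ratio of a positive = 0.7/0.1 = 7.
Target posterior odds = 0.995/0.005 = 199.
Need (37/9963) × 7ⁿ ≥ 199, i.e. 7ⁿ ≥ 1982637/37.
7⁵ = 16807 falls short of 1982637/37 but 7⁶ = 117649 reaches it, so n = 6.

6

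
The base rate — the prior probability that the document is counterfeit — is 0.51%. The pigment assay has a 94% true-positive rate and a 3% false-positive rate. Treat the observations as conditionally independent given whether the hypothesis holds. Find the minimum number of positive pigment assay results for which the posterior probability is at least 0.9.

Prior odds: 0.0051 ÷ 0.9949 = 51/9949.
Likelihood ratio of a positive result = 0.94/0.03 = 94/3.
Target posterior odds = 0.9/0.1 = 9.
Require (94/3)ⁿ ≥ 9 ÷ (51/9949) = 29847/17.
(94/3)² = 8836/9 falls short of 29847/17 but (94/3)³ = 830584/27 reaches it, so n = 3.

3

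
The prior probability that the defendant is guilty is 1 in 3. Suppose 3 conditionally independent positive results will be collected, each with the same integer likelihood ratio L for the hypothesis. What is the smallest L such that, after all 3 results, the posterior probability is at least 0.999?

Prior odds = (1/3)/(2/3) = 0.5.
Target odds = 0.999/0.001 = 999.
Need L³ ≥ 999 ÷ 0.5 = 1998.
12³ = 1728 < 1998 ≤ 2197 = 13³, so L = 13.

13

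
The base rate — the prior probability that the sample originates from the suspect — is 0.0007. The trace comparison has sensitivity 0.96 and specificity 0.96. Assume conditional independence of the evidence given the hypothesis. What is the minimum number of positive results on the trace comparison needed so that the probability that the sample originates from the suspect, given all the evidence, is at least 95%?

Prior odds = 0.0007/0.9993 = 7/9993.
False-positive rate = 1 − 0.96 = 0.04; likelihood ratio of a positive = 0.96/0.04 = 24.
Target odds: 0.95 ÷ 0.05 = 19.
Require 24ⁿ ≥ 19 ÷ (7/9993) = 189867/7.
24³ = 13824 falls short of 189867/7 but 24⁴ = 331776 reaches it, so n = 4.

4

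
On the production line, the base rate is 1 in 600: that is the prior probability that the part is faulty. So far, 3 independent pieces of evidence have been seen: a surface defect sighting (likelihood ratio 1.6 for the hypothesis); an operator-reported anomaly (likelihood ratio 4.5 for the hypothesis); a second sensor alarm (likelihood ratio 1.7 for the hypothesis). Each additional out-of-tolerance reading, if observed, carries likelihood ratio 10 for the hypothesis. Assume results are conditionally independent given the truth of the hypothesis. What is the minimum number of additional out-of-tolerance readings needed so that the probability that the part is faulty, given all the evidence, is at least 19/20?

Prior odds = (1/600)/(599/600) = 1/599.
Combined Bayes factor of the evidence already in hand = 1.6 × 4.5 × 1.7 = 12.24.
Odds after that evidence = (1/599) × 12.24 = 306/14975.
Target odds = 0.95/0.05 = 19.
Need 10ⁿ ≥ 19 ÷ (306/14975) = 284525/306.
10² = 100 falls short of 284525/306 but 10³ = 1000 reaches it, so n = 3.

3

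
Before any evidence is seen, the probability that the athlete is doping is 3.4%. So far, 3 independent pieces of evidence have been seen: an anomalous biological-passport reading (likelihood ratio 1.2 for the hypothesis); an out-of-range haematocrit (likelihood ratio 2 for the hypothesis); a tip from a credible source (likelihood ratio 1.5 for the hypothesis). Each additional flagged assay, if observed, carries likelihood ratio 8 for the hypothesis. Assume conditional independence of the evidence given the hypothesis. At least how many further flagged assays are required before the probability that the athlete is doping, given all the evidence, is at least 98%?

3

Prior odds = 0.034/0.966 = 17/483.
Combined Bayes factor of the evidence already in hand = 1.2 × 2 × 1.5 = 3.6.
Odds after that evidence = (17/483) × 3.6 = 102/805.
Target odds = 0.98/0.02 = 49.
Need 8ⁿ ≥ 49 ÷ (102/805) = 39445/102.
8² = 64 falls short of 39445/102 but 8³ = 512 reaches it, so n = 3.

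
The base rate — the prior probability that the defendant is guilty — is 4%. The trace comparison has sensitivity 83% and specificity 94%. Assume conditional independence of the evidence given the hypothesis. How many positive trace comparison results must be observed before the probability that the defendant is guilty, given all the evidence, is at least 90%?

Prior odds: 0.04 ÷ 0.96 = 1/24.
False-positive rate = 1 − 0.94 = 0.06; likelihood ratio of a positive = 0.83/0.06 = 83/6.
Target posterior odds = 0.9/0.1 = 9.
Need (1/24) × (83/6)ⁿ ≥ 9, i.e. (83/6)ⁿ ≥ 216.
(83/6)² = 6889/36 falls short of 216 but (83/6)³ = 571787/216 reaches it, so n = 3.

3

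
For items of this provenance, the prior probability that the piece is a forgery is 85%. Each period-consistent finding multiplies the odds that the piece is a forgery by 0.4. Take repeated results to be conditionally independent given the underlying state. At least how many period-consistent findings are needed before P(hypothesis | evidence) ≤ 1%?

7

Prior odds: 0.85 ÷ 0.15 = 17/3.
Likelihood ratio per period-consistent finding = 0.4.
Target odds: 0.01 ÷ 0.99 = 1/99.
Need (17/3) × 0.4ⁿ ≤ 1/99, i.e. 0.4ⁿ ≤ 1/561.
0.4⁶ = 64/15625 is still above 1/561 but 0.4⁷ = 128/78125 is at or below it, so n = 7.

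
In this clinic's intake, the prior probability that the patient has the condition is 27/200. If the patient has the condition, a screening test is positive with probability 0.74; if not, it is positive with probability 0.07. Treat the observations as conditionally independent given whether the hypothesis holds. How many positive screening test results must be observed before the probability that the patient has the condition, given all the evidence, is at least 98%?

Prior odds: 0.135 ÷ 0.865 = 27/173.
Likelihood ratio of a positive = 0.74/0.07 = 74/7.
Target posterior odds = 0.98/0.02 = 49.
Need (27/173) × (74/7)ⁿ ≥ 49, i.e. (74/7)ⁿ ≥ 8477/27.
(74/7)² = 5476/49 falls short of 8477/27 but (74/7)³ = 405224/343 reaches it, so n = 3.

3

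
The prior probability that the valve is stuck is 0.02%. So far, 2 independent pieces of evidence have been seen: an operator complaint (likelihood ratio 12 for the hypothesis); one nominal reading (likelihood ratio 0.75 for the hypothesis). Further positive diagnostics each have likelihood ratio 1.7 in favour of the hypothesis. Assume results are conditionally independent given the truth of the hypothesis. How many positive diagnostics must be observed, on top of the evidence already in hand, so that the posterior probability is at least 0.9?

17

Prior odds = 0.0002/0.9998 = 1/4999.
Combined Bayes factor of the evidence already in hand = 12 × 0.75 = 9.
Odds after that evidence = (1/4999) × 9 = 9/4999.
Target odds = 0.9/0.1 = 9.
Need 1.7ⁿ ≥ 9 ÷ (9/4999) = 4999.
1.7¹⁶ ≈4866.12 falls short of 4999 but 1.7¹⁷ ≈8272.4 reaches it, so n = 17.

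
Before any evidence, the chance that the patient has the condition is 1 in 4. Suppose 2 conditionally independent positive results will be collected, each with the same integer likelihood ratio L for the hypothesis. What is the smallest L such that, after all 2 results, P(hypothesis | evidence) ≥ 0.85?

5

Prior odds = 0.25/0.75 = 1/3.
Target odds = 0.85/0.15 = 17/3.
Need L² ≥ 17/3 ÷ (1/3) = 17.
4² = 16 < 17 ≤ 25 = 5², so L = 5.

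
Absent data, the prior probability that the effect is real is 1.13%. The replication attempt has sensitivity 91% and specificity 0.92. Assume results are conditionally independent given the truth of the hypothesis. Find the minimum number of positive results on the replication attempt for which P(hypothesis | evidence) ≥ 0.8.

3

Prior odds: 0.0113 ÷ 0.9887 = 113/9887.
False-positive rate = 1 − 0.92 = 0.08; likelihood ratio of a positive = 0.91/0.08 = 11.375.
Target odds: 0.8 ÷ 0.2 = 4.
Need (113/9887) × 11.375ⁿ ≥ 4, i.e. 11.375ⁿ ≥ 39548/113.
11.375² = 129.390625 falls short of 39548/113 but 11.375³ = 753571/512 reaches it, so n = 3.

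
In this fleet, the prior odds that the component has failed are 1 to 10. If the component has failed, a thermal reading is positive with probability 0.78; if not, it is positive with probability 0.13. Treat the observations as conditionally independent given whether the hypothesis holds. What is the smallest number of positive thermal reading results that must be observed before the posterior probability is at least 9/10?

3

Prior odds = 0.1.
Likelihood ratio of a positive = 0.78/0.13 = 6.
Target posterior odds = 0.9/0.1 = 9.
Require 6ⁿ ≥ 9 ÷ 0.1 = 90.
6² = 36 falls short of 90 but 6³ = 216 reaches it, so n = 3.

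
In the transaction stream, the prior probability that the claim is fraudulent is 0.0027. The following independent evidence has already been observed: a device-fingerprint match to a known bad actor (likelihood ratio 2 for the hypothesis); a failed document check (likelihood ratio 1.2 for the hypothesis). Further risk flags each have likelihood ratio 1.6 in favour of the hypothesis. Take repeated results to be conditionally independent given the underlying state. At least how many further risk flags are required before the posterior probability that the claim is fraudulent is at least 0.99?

Prior odds = 0.0027/0.9973 = 27/9973.
Combined Bayes factor of the evidence already in hand = 2 × 1.2 = 2.4.
Odds after that evidence = (27/9973) × 2.4 = 324/49865.
Target odds = 0.99/0.01 = 99.
Need 1.6ⁿ ≥ 99 ÷ (324/49865) = 548515/36.
1.6²⁰ ≈12089.3 falls short of 548515/36 but 1.6²¹ ≈19342.8 reaches it, so n = 21.

21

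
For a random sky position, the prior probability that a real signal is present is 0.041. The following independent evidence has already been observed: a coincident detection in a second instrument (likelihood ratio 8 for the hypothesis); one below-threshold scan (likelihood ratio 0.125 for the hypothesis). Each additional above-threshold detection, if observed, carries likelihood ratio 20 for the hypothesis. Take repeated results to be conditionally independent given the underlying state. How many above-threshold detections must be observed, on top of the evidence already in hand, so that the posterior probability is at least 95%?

3

Prior odds = 0.041/0.959 = 41/959.
Combined Bayes factor of the evidence already in hand = 8 × 0.125 = 1.
Odds after that evidence = (41/959) × 1 = 41/959.
Target odds = 0.95/0.05 = 19.
Need 20ⁿ ≥ 19 ÷ (41/959) = 18221/41.
20² = 400 falls short of 18221/41 but 20³ = 8000 reaches it, so n = 3.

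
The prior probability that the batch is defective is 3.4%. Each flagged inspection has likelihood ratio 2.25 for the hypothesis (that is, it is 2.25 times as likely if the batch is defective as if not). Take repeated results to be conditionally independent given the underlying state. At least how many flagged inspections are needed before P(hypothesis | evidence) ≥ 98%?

9

Prior odds = 0.034/0.966 = 17/483.
Likelihood ratio per flagged inspection = 2.25.
Target posterior odds = 0.98/0.02 = 49.
Require 2.25ⁿ ≥ 49 ÷ (17/483) = 23667/17.
2.25⁸ = 43046721/65536 falls short of 23667/17 but 2.25⁹ = 387420489/262144 reaches it, so n = 9.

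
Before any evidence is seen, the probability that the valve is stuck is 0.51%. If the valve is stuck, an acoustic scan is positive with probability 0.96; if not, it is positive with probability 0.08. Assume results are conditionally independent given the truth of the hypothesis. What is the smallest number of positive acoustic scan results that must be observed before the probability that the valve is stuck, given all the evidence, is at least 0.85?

3

Prior odds: 0.0051 ÷ 0.9949 = 51/9949.
Likelihood ratio of a positive = 0.96/0.08 = 12.
Target odds: 0.85 ÷ 0.15 = 17/3.
Require 12ⁿ ≥ 17/3 ÷ (51/9949) = 9949/9.
12² = 144 falls short of 9949/9 but 12³ = 1728 reaches it, so n = 3.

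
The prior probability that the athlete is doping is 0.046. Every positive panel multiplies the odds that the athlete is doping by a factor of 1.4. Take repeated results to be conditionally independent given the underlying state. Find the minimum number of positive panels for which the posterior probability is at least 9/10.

16

Prior odds: 0.046 ÷ 0.954 = 23/477.
Likelihood ratio per positive panel = 1.4.
Target posterior odds = 0.9/0.1 = 9.
Require 1.4ⁿ ≥ 9 ÷ (23/477) = 4293/23.
1.4¹⁵ ≈155.568 falls short of 4293/23 but 1.4¹⁶ ≈217.795 reaches it, so n = 16.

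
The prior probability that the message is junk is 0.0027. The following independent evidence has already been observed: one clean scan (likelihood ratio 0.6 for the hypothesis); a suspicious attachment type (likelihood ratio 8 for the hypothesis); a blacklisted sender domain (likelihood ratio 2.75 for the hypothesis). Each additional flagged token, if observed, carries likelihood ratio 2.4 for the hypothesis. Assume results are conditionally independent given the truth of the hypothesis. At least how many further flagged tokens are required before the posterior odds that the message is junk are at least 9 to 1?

7

Prior odds = 0.0027/0.9973 = 27/9973.
Combined Bayes factor of the evidence already in hand = 0.6 × 8 × 2.75 = 13.2.
Odds after that evidence = (27/9973) × 13.2 = 1782/49865.
Target odds = 9.
Need 2.4ⁿ ≥ 9 ÷ (1782/49865) = 49865/198.
2.4⁶ = 2985984/15625 falls short of 49865/198 but 2.4⁷ = 35831808/78125 reaches it, so n = 7.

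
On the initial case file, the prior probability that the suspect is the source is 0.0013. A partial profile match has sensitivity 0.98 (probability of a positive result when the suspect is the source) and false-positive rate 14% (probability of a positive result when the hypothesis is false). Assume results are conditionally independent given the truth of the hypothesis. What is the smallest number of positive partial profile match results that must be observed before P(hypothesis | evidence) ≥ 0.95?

Prior odds = 0.0013/0.9987 = 13/9987.
Likelihood ratio of a positive result = 0.98/0.14 = 7.
Target posterior odds = 0.95/0.05 = 19.
Need (13/9987) × 7ⁿ ≥ 19, i.e. 7ⁿ ≥ 189753/13.
7⁴ = 2401 falls short of 189753/13 but 7⁵ = 16807 reaches it, so n = 5.

5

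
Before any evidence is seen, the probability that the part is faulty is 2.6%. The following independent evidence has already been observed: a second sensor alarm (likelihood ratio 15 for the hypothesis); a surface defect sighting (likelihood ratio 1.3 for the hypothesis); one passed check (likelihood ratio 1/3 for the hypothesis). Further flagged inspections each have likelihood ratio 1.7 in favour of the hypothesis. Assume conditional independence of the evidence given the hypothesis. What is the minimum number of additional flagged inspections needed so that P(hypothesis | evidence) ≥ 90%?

8

Prior odds = 0.026/0.974 = 13/487.
Combined Bayes factor of the evidence already in hand = 15 × 1.3 × (1/3) = 6.5.
Odds after that evidence = (13/487) × 6.5 = 169/974.
Target odds = 0.9/0.1 = 9.
Need 1.7ⁿ ≥ 9 ÷ (169/974) = 8766/169.
1.7⁷ = 410338673/10000000 falls short of 8766/169 but 1.7⁸ ≈69.7576 reaches it, so n = 8.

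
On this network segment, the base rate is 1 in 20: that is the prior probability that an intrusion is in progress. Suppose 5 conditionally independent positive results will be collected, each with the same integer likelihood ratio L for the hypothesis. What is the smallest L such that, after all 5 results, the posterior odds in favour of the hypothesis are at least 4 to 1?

Prior odds = 0.05/0.95 = 1/19.
Target odds = 4.
Need L⁵ ≥ 4 ÷ (1/19) = 76.
2⁵ = 32 < 76 ≤ 243 = 3⁵, so L = 3.

3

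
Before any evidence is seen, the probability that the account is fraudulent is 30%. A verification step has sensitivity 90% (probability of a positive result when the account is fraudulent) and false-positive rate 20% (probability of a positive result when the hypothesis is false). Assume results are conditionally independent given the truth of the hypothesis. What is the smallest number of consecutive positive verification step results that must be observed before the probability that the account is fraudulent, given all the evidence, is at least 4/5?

Prior odds: 0.3 ÷ 0.7 = 3/7.
Likelihood ratio of a positive result = 0.9/0.2 = 4.5.
Target posterior odds = 0.8/0.2 = 4.
Need (3/7) × 4.5ⁿ ≥ 4, i.e. 4.5ⁿ ≥ 28/3.
4.5¹ = 4.5 falls short of 28/3 but 4.5² = 20.25 reaches it, so n = 2.

2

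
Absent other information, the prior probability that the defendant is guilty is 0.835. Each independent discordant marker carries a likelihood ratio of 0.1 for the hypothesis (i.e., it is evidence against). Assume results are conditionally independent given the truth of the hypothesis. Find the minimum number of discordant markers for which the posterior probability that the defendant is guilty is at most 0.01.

Prior odds: 0.835 ÷ 0.165 = 167/33.
Likelihood ratio per discordant marker = 0.1.
Target odds: 0.01 ÷ 0.99 = 1/99.
Require 0.1ⁿ ≤ 1/99 ÷ (167/33) = 1/501.
0.1² = 0.01 is still above 1/501 but 0.1³ = 0.001 is at or below it, so n = 3.

3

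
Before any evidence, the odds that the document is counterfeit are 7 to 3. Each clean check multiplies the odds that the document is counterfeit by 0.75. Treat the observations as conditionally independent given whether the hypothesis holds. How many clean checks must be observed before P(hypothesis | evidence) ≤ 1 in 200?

22

Prior odds = 7/3.
Likelihood ratio per clean check = 0.75.
Target odds: 0.005 ÷ 0.995 = 1/199.
Require 0.75ⁿ ≤ 1/199 ÷ (7/3) = 3/1393.
0.75²¹ ≈0.00237841 is still above 3/1393 but 0.75²² ≈0.00178381 is at or below it, so n = 22.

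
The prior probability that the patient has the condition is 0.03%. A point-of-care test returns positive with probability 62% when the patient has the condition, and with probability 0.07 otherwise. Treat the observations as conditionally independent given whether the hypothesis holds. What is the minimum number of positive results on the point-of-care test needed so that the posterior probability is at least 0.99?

6

Prior odds = 0.0003/0.9997 = 3/9997.
Likelihood ratio of a positive result = 0.62/0.07 = 62/7.
Target odds: 0.99 ÷ 0.01 = 99.
Require (62/7)ⁿ ≥ 99 ÷ (3/9997) = 329901.
(62/7)⁵ = 916132832/16807 falls short of 329901 but (62/7)⁶ ≈482794 reaches it, so n = 6.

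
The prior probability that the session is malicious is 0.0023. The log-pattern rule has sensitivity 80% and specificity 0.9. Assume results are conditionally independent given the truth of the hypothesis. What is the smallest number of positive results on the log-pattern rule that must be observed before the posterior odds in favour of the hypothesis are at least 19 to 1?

5

Prior odds: 0.0023 ÷ 0.9977 = 23/9977.
False-positive rate = 1 − 0.9 = 0.1; likelihood ratio of a positive = 0.8/0.1 = 8.
Target odds = 19.
Require 8ⁿ ≥ 19 ÷ (23/9977) = 189563/23.
8⁴ = 4096 falls short of 189563/23 but 8⁵ = 32768 reaches it, so n = 5.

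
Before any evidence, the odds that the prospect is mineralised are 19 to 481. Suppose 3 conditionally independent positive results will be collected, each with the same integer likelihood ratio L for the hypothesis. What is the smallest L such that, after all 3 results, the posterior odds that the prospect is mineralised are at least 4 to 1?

Prior odds = 19/481.
Target odds = 4.
Need L³ ≥ 4 ÷ (19/481) = 1924/19.
4³ = 64 < 1924/19 ≤ 125 = 5³, so L = 5.

5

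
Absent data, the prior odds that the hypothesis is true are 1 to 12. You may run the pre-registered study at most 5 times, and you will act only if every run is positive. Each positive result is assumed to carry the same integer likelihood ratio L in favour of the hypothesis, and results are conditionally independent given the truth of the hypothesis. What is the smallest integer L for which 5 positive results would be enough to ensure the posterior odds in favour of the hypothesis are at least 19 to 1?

3

Prior odds = 1/12.
Target odds = 19.
Need L⁵ ≥ 19 ÷ (1/12) = 228.
2⁵ = 32 < 228 ≤ 243 = 3⁵, so L = 3.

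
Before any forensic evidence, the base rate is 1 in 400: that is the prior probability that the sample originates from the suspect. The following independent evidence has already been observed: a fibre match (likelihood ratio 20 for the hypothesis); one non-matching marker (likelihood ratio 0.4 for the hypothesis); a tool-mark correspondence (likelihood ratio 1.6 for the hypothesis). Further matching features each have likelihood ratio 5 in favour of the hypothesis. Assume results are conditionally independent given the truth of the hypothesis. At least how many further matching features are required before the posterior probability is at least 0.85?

4

Prior odds = 0.0025/0.9975 = 1/399.
Combined Bayes factor of the evidence already in hand = 20 × 0.4 × 1.6 = 12.8.
Odds after that evidence = (1/399) × 12.8 = 64/1995.
Target odds = 0.85/0.15 = 17/3.
Need 5ⁿ ≥ 17/3 ÷ (64/1995) = 176.640625.
5³ = 125 falls short of 176.640625 but 5⁴ = 625 reaches it, so n = 4.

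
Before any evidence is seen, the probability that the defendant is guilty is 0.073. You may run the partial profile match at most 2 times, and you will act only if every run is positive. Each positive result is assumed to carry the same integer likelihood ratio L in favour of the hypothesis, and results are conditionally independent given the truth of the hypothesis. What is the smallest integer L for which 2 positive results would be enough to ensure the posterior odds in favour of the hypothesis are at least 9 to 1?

11

Prior odds = 0.073/0.927 = 73/927.
Target odds = 9.
Need L² ≥ 9 ÷ (73/927) = 8343/73.
10² = 100 < 8343/73 ≤ 121 = 11², so L = 11.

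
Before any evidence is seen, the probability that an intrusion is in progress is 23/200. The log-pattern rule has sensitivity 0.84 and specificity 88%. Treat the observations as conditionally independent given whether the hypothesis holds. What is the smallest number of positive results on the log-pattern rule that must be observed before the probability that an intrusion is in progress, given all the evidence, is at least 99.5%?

Prior odds = 0.115/0.885 = 23/177.
False-positive rate = 1 − 0.88 = 0.12; likelihood ratio of a positive = 0.84/0.12 = 7.
Target posterior odds = 0.995/0.005 = 199.
Require 7ⁿ ≥ 199 ÷ (23/177) = 35223/23.
7³ = 343 falls short of 35223/23 but 7⁴ = 2401 reaches it, so n = 4.

4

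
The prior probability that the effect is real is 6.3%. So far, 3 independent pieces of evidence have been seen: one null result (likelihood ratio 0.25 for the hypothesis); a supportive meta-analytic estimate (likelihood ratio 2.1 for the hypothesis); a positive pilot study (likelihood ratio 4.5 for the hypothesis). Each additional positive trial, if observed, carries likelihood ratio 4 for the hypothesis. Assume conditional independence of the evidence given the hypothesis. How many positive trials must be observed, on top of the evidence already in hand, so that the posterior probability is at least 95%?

4

Prior odds = 0.063/0.937 = 63/937.
Combined Bayes factor of the evidence already in hand = 0.25 × 2.1 × 4.5 = 2.3625.
Odds after that evidence = (63/937) × 2.3625 = 11907/74960.
Target odds = 0.95/0.05 = 19.
Need 4ⁿ ≥ 19 ÷ (11907/74960) = 1424240/11907.
4³ = 64 falls short of 1424240/11907 but 4⁴ = 256 reaches it, so n = 4.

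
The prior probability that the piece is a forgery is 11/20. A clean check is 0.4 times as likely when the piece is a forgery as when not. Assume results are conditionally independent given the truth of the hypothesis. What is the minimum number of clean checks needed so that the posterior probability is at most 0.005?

Prior odds: 0.55 ÷ 0.45 = 11/9.
Likelihood ratio per clean check = 0.4.
Target posterior odds = 0.005/0.995 = 1/199.
Need (11/9) × 0.4ⁿ ≤ 1/199, i.e. 0.4ⁿ ≤ 9/2189.
0.4⁵ = 0.01024 is still above 9/2189 but 0.4⁶ = 64/15625 is at or below it, so n = 6.

6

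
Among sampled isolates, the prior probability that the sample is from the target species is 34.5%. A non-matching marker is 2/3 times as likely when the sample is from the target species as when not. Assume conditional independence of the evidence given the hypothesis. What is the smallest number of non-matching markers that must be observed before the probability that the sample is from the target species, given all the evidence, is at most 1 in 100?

Prior odds: 0.345 ÷ 0.655 = 69/131.
Likelihood ratio per non-matching marker = 2/3.
Target posterior odds = 0.01/0.99 = 1/99.
Require (2/3)ⁿ ≤ 1/99 ÷ (69/131) = 131/6831.
(2/3)⁹ = 512/19683 is still above 131/6831 but (2/3)¹⁰ = 1024/59049 is at or below it, so n = 10.

10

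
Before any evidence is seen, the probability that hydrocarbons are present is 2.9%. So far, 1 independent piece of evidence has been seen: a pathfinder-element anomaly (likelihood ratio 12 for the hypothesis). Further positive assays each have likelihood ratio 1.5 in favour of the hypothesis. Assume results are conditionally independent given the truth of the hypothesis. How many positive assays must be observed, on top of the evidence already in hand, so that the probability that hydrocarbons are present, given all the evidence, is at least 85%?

7

Prior odds = 0.029/0.971 = 29/971.
Bayes factor of the evidence already in hand = 12.
Odds after that evidence = (29/971) × 12 = 348/971.
Target odds = 0.85/0.15 = 17/3.
Need 1.5ⁿ ≥ 17/3 ÷ (348/971) = 16507/1044.
1.5⁶ = 11.390625 falls short of 16507/1044 but 1.5⁷ = 17.0859375 reaches it, so n = 7.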